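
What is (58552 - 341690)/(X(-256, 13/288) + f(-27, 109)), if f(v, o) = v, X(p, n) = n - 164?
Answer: 81543744/54995 ≈ 1482.7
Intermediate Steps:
X(p, n) = -164 + n
(58552 - 341690)/(X(-256, 13/288) + f(-27, 109)) = (58552 - 341690)/((-164 + 13/288) - 27) = -283138/((-164 + 13*(1/288)) - 27) = -283138/((-164 + 13/288) - 27) = -283138/(-47219/288 - 27) = -283138/(-54995/288) = -283138*(-288/54995) = 81543744/54995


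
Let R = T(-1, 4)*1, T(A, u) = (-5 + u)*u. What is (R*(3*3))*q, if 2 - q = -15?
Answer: -612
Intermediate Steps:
T(A, u) = u*(-5 + u)
q = 17 (q = 2 - 1*(-15) = 2 + 15 = 17)
R = -4 (R = (4*(-5 + 4))*1 = (4*(-1))*1 = -4*1 = -4)
(R*(3*3))*q = -12*3*17 = -4*9*17 = -36*17 = -612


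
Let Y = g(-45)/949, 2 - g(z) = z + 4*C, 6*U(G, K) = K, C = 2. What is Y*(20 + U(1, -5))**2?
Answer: 13225/876 ≈ 15.097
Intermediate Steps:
U(G, K) = K/6
g(z) = -6 - z (g(z) = 2 - (z + 4*2) = 2 - (z + 8) = 2 - (8 + z) = 2 + (-8 - z) = -6 - z)
Y = 3/73 (Y = (-6 - 1*(-45))/949 = (-6 + 45)*(1/949) = 39*(1/949) = 3/73 ≈ 0.041096)
Y*(20 + U(1, -5))**2 = 3*(20 + (1/6)*(-5))**2/73 = 3*(20 - 5/6)**2/73 = 3*(115/6)**2/73 = (3/73)*(13225/36) = 13225/876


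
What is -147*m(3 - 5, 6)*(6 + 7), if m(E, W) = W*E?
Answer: 22932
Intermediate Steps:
m(E, W) = E*W
-147*m(3 - 5, 6)*(6 + 7) = -147*(3 - 5)*6*(6 + 7) = -147*(-2*6)*13 = -(-1764)*13 = -147*(-156) = 22932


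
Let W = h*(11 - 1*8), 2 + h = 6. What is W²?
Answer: 144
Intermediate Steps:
h = 4 (h = -2 + 6 = 4)
W = 12 (W = 4*(11 - 1*8) = 4*(11 - 8) = 4*3 = 12)
W² = 12² = 144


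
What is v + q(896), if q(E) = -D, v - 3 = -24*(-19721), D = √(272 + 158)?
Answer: 473307 - √430 ≈ 4.7329e+5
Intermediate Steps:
D = √430 ≈ 20.736
v = 473307 (v = 3 - 24*(-19721) = 3 + 473304 = 473307)
q(E) = -√430
v + q(896) = 473307 - √430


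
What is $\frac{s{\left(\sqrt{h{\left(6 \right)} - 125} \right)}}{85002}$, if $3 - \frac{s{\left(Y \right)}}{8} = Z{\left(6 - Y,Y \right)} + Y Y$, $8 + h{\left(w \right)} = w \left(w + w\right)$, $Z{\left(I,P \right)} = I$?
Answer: $\frac{232}{42501} + \frac{4 i \sqrt{61}}{42501} \approx 0.0054587 + 0.00073506 i$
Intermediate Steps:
$h{\left(w \right)} = -8 + 2 w^{2}$ ($h{\left(w \right)} = -8 + w \left(w + w\right) = -8 + w 2 w = -8 + 2 w^{2}$)
$s{\left(Y \right)} = -24 - 8 Y^{2} + 8 Y$ ($s{\left(Y \right)} = 24 - 8 \left(\left(6 - Y\right) + Y Y\right) = 24 - 8 \left(\left(6 - Y\right) + Y^{2}\right) = 24 - 8 \left(6 + Y^{2} - Y\right) = 24 - \left(48 - 8 Y + 8 Y^{2}\right) = -24 - 8 Y^{2} + 8 Y$)
$\frac{s{\left(\sqrt{h{\left(6 \right)} - 125} \right)}}{85002} = \frac{-24 - 8 \left(\sqrt{\left(-8 + 2 \cdot 6^{2}\right) - 125}\right)^{2} + 8 \sqrt{\left(-8 + 2 \cdot 6^{2}\right) - 125}}{85002} = \left(-24 - 8 \left(\sqrt{\left(-8 + 2 \cdot 36\right) - 125}\right)^{2} + 8 \sqrt{\left(-8 + 2 \cdot 36\right) - 125}\right) \frac{1}{85002} = \left(-24 - 8 \left(\sqrt{\left(-8 + 72\right) - 125}\right)^{2} + 8 \sqrt{\left(-8 + 72\right) - 125}\right) \frac{1}{85002} = \left(-24 - 8 \left(\sqrt{64 - 125}\right)^{2} + 8 \sqrt{64 - 125}\right) \frac{1}{85002} = \left(-24 - 8 \left(\sqrt{-61}\right)^{2} + 8 \sqrt{-61}\right) \frac{1}{85002} = \left(-24 - 8 \left(i \sqrt{61}\right)^{2} + 8 i \sqrt{61}\right) \frac{1}{85002} = \left(-24 - -488 + 8 i \sqrt{61}\right) \frac{1}{85002} = \left(-24 + 488 + 8 i \sqrt{61}\right) \frac{1}{85002} = \left(464 + 8 i \sqrt{61}\right) \frac{1}{85002} = \frac{232}{42501} + \frac{4 i \sqrt{61}}{42501}$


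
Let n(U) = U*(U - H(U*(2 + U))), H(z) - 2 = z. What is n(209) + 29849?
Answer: -9143579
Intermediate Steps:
H(z) = 2 + z
n(U) = U*(-2 + U - U*(2 + U)) (n(U) = U*(U - (2 + U*(2 + U))) = U*(U + (-2 - U*(2 + U))) = U*(-2 + U - U*(2 + U)))
n(209) + 29849 = 209*(-2 - 1*209 - 1*209²) + 29849 = 209*(-2 - 209 - 1*43681) + 29849 = 209*(-2 - 209 - 43681) + 29849 = 209*(-43892) + 29849 = -9173428 + 29849 = -9143579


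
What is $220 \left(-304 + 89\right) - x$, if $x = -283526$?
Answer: $236226$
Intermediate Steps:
$220 \left(-304 + 89\right) - x = 220 \left(-304 + 89\right) - -283526 = 220 \left(-215\right) + 283526 = -47300 + 283526 = 236226$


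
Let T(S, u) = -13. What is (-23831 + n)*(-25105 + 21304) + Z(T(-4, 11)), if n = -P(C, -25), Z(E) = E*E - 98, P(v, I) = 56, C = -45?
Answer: 90794558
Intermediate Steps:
Z(E) = -98 + E**2 (Z(E) = E**2 - 98 = -98 + E**2)
n = -56 (n = -1*56 = -56)
(-23831 + n)*(-25105 + 21304) + Z(T(-4, 11)) = (-23831 - 56)*(-25105 + 21304) + (-98 + (-13)**2) = -23887*(-3801) + (-98 + 169) = 90794487 + 71 = 90794558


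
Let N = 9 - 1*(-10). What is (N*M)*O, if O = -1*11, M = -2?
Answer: 418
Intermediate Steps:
O = -11
N = 19 (N = 9 + 10 = 19)
(N*M)*O = (19*(-2))*(-11) = -38*(-11) = 418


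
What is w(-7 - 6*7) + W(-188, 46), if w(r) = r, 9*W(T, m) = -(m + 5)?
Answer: -164/3 ≈ -54.667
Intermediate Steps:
W(T, m) = -5/9 - m/9 (W(T, m) = (-(m + 5))/9 = (-(5 + m))/9 = (-5 - m)/9 = -5/9 - m/9)
w(-7 - 6*7) + W(-188, 46) = (-7 - 6*7) + (-5/9 - ⅑*46) = (-7 - 42) + (-5/9 - 46/9) = -49 - 17/3 = -164/3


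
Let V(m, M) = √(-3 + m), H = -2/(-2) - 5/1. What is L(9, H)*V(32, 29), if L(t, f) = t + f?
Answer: 5*√29 ≈ 26.926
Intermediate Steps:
H = -4 (H = -2*(-½) - 5*1 = 1 - 5 = -4)
L(t, f) = f + t
L(9, H)*V(32, 29) = (-4 + 9)*√(-3 + 32) = 5*√29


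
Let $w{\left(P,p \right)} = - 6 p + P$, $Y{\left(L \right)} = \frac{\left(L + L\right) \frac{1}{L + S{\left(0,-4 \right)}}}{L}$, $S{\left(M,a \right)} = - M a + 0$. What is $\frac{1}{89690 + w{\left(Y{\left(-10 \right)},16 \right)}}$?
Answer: $\frac{5}{447969} \approx 1.1161 \cdot 10^{-5}$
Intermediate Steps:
$S{\left(M,a \right)} = - M a$ ($S{\left(M,a \right)} = - M a + 0 = - M a$)
$Y{\left(L \right)} = \frac{2}{L}$ ($Y{\left(L \right)} = \frac{\left(L + L\right) \frac{1}{L - 0 \left(-4\right)}}{L} = \frac{2 L \frac{1}{L + 0}}{L} = \frac{2 L \frac{1}{L}}{L} = \frac{2}{L}$)
$w{\left(P,p \right)} = P - 6 p$
$\frac{1}{89690 + w{\left(Y{\left(-10 \right)},16 \right)}} = \frac{1}{89690 + \left(\frac{2}{-10} - 96\right)} = \frac{1}{89690 + \left(2 \left(- \frac{1}{10}\right) - 96\right)} = \frac{1}{89690 - \frac{481}{5}} = \frac{1}{\frac{447969}{5}} = \frac{5}{447969}$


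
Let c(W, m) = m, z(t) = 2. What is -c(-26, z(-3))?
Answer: -2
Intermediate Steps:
-c(-26, z(-3)) = -1*2 = -2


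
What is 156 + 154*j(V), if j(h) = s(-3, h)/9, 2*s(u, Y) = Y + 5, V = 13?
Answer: 310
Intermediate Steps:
s(u, Y) = 5/2 + Y/2 (s(u, Y) = (Y + 5)/2 = (5 + Y)/2 = 5/2 + Y/2)
j(h) = 5/18 + h/18 (j(h) = (5/2 + h/2)/9 = (5/2 + h/2)*(1/9) = 5/18 + h/18)
156 + 154*j(V) = 156 + 154*(5/18 + (1/18)*13) = 156 + 154*(5/18 + 13/18) = 156 + 154*1 = 156 + 154 = 310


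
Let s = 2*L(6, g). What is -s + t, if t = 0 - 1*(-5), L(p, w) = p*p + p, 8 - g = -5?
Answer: -79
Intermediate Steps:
g = 13 (g = 8 - 1*(-5) = 8 + 5 = 13)
L(p, w) = p + p**2 (L(p, w) = p**2 + p = p + p**2)
t = 5 (t = 0 + 5 = 5)
s = 84 (s = 2*(6*(1 + 6)) = 2*(6*7) = 2*42 = 84)
-s + t = -1*84 + 5 = -84 + 5 = -79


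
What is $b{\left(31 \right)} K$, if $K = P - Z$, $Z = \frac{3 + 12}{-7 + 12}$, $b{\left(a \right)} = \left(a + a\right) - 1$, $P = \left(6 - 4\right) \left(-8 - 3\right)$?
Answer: $-1525$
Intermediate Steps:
$P = -22$ ($P = 2 \left(-11\right) = -22$)
$b{\left(a \right)} = -1 + 2 a$ ($b{\left(a \right)} = 2 a - 1 = -1 + 2 a$)
$Z = 3$ ($Z = \frac{15}{5} = 15 \cdot \frac{1}{5} = 3$)
$K = -25$ ($K = -22 - 3 = -25$)
$b{\left(31 \right)} K = \left(-1 + 2 \cdot 31\right) \left(-25\right) = \left(-1 + 62\right) \left(-25\right) = 61 \left(-25\right) = -1525$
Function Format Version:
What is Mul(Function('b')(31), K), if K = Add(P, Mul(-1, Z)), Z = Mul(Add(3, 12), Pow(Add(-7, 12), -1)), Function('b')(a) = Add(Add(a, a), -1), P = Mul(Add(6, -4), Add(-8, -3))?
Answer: -1525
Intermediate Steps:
P = -22 (P = Mul(2, -11) = -22)
Function('b')(a) = Add(-1, Mul(2, a)) (Function('b')(a) = Add(Mul(2, a), -1) = Add(-1, Mul(2, a)))
Z = 3 (Z = Mul(15, Pow(5, -1)) = Mul(15, Rational(1, 5)) = 3)
K = -25 (K = Add(-22, Mul(-1, 3)) = Add(-22, -3) = -25)
Mul(Function('b')(31), K) = Mul(Add(-1, Mul(2, 31)), -25) = Mul(Add(-1, 62), -25) = Mul(61, -25) = -1525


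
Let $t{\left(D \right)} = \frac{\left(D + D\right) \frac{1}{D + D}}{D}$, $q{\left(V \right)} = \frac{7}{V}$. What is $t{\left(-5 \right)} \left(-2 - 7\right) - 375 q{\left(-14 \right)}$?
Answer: $\frac{1893}{10} \approx 189.3$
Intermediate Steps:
$t{\left(D \right)} = \frac{1}{D}$ ($t{\left(D \right)} = \frac{2 D \frac{1}{2 D}}{D} = 1 \frac{1}{D} = \frac{1}{D}$)
$t{\left(-5 \right)} \left(-2 - 7\right) - 375 q{\left(-14 \right)} = \frac{-2 - 7}{-5} - 375 \frac{7}{-14} = \left(- \frac{1}{5}\right) \left(-9\right) - 375 \cdot 7 \left(- \frac{1}{14}\right) = \frac{9}{5} - - \frac{375}{2} = \frac{9}{5} + \frac{375}{2} = \frac{1893}{10}$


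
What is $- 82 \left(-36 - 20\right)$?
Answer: $4592$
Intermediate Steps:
$- 82 \left(-36 - 20\right) = \left(-82\right) \left(-56\right) = 4592$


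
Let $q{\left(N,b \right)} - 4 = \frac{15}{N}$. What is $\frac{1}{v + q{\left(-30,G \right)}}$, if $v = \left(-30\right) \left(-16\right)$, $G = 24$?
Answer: $\frac{2}{967} \approx 0.0020683$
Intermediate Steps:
$q{\left(N,b \right)} = 4 + \frac{15}{N}$
$v = 480$
$\frac{1}{v + q{\left(-30,G \right)}} = \frac{1}{480 + \left(4 + \frac{15}{-30}\right)} = \frac{1}{480 + \left(4 + 15 \left(- \frac{1}{30}\right)\right)} = \frac{1}{480 + \left(4 - \frac{1}{2}\right)} = \frac{1}{480 + \frac{7}{2}} = \frac{1}{\frac{967}{2}} = \frac{2}{967}$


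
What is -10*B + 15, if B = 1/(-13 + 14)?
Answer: 5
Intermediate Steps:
B = 1 (B = 1/1 = 1)
-10*B + 15 = -10*1 + 15 = -10 + 15 = 5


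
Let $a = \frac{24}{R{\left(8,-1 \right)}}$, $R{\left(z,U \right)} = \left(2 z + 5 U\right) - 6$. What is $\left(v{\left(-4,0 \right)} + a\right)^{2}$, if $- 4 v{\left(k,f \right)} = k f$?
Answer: $\frac{576}{25} \approx 23.04$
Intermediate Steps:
$R{\left(z,U \right)} = -6 + 2 z + 5 U$
$a = \frac{24}{5}$ ($a = \frac{24}{-6 + 2 \cdot 8 + 5 \left(-1\right)} = \frac{24}{-6 + 16 - 5} = \frac{24}{5} \approx 4.8$)
$v{\left(k,f \right)} = - \frac{f k}{4}$ ($v{\left(k,f \right)} = - \frac{k f}{4} = - \frac{f k}{4}$)
$\left(v{\left(-4,0 \right)} + a\right)^{2} = \left(\left(- \frac{1}{4}\right) 0 \left(-4\right) + \frac{24}{5}\right)^{2} = \left(0 + \frac{24}{5}\right)^{2} = \left(\frac{24}{5}\right)^{2} = \frac{576}{25}$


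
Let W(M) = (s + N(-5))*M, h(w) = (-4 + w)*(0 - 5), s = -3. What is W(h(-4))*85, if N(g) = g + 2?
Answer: -20400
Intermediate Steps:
h(w) = 20 - 5*w (h(w) = (-4 + w)*(-5) = 20 - 5*w)
N(g) = 2 + g
W(M) = -6*M (W(M) = (-3 + (2 - 5))*M = (-3 - 3)*M = -6*M)
W(h(-4))*85 = -6*(20 - 5*(-4))*85 = -6*(20 + 20)*85 = -6*40*85 = -240*85 = -20400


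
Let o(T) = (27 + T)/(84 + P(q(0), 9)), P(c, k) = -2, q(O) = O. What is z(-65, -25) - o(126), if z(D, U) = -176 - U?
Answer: -12535/82 ≈ -152.87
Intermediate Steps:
o(T) = 27/82 + T/82 (o(T) = (27 + T)/(84 - 2) = (27 + T)/82 = (27 + T)*(1/82) = 27/82 + T/82)
z(-65, -25) - o(126) = (-176 - 1*(-25)) - (27/82 + (1/82)*126) = (-176 + 25) - (27/82 + 63/41) = -151 - 1*153/82 = -151 - 153/82 = -12535/82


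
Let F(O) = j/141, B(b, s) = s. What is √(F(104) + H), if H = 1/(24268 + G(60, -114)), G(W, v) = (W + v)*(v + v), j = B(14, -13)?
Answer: I*√613000863555/2578890 ≈ 0.3036*I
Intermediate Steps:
j = -13
G(W, v) = 2*v*(W + v) (G(W, v) = (W + v)*(2*v) = 2*v*(W + v))
F(O) = -13/141
H = 1/36580 (H = 1/(24268 + 2*(-114)*(60 - 114)) = 1/(24268 + 2*(-114)*(-54)) = 1/(24268 + 12312) = 1/36580 ≈ 2.7337e-5)
√(F(104) + H) = √(-13/141 + 1/36580) = √(-475399/5157780) = I*√613000863555/2578890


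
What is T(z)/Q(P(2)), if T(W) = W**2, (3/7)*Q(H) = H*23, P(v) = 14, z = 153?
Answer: 70227/2254 ≈ 31.157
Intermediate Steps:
Q(H) = 161*H/3 (Q(H) = 7*(H*23)/3 = 7*(23*H)/3 = 161*H/3)
T(z)/Q(P(2)) = 153**2/(((161/3)*14)) = 23409/(2254/3) = 23409*(3/2254) = 70227/2254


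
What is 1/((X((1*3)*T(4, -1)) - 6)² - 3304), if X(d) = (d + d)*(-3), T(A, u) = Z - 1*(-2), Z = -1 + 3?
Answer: 1/2780 ≈ 0.00035971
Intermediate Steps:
Z = 2
T(A, u) = 4 (T(A, u) = 2 - 1*(-2) = 2 + 2 = 4)
X(d) = -6*d (X(d) = (2*d)*(-3) = -6*d)
1/((X((1*3)*T(4, -1)) - 6)² - 3304) = 1/((-6*1*3*4 - 6)² - 3304) = 1/((-18*4 - 6)² - 3304) = 1/((-6*12 - 6)² - 3304) = 1/((-72 - 6)² - 3304) = 1/((-78)² - 3304) = 1/(6084 - 3304) = 1/2780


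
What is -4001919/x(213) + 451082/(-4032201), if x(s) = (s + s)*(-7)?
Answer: 5378398889065/4008007794 ≈ 1341.9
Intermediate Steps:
x(s) = -14*s (x(s) = (2*s)*(-7) = -14*s)
-4001919/x(213) + 451082/(-4032201) = -4001919/((-14*213)) + 451082/(-4032201) = -4001919/(-2982) + 451082*(-1/4032201) = -4001919*(-1/2982) - 451082/4032201 = 1333973/994 - 451082/4032201 = 5378398889065/4008007794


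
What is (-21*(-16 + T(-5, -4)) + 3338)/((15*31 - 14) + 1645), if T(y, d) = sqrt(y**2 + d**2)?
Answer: 1837/1048 - 21*sqrt(41)/2096 ≈ 1.6887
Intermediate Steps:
T(y, d) = sqrt(d**2 + y**2)
(-21*(-16 + T(-5, -4)) + 3338)/((15*31 - 14) + 1645) = (-21*(-16 + sqrt((-4)**2 + (-5)**2)) + 3338)/((15*31 - 14) + 1645) = (-21*(-16 + sqrt(16 + 25)) + 3338)/((465 - 14) + 1645) = (-21*(-16 + sqrt(41)) + 3338)/(451 + 1645) = ((336 - 21*sqrt(41)) + 3338)/2096 = (3674 - 21*sqrt(41))*(1/2096) = 1837/1048 - 21*sqrt(41)/2096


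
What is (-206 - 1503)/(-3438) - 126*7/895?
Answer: -1502761/3077010 ≈ -0.48838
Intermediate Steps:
(-206 - 1503)/(-3438) - 126*7/895 = -1709*(-1/3438) - 882*1/895 = 1709/3438 - 882/895 = -1502761/3077010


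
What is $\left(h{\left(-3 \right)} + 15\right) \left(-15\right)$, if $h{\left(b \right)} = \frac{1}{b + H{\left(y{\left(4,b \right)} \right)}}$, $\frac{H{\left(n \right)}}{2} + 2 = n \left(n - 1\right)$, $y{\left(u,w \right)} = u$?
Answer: $- \frac{3840}{17} \approx -225.88$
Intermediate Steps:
$H{\left(n \right)} = -4 + 2 n \left(-1 + n\right)$ ($H{\left(n \right)} = -4 + 2 n \left(n - 1\right) = -4 + 2 n \left(-1 + n\right)$)
$h{\left(b \right)} = \frac{1}{20 + b}$ ($h{\left(b \right)} = \frac{1}{b - \left(12 - 32\right)} = \frac{1}{b - -20} = \frac{1}{b + 20} = \frac{1}{20 + b}$)
$\left(h{\left(-3 \right)} + 15\right) \left(-15\right) = \left(\frac{1}{20 - 3} + 15\right) \left(-15\right) = \left(\frac{1}{17} + 15\right) \left(-15\right) = \frac{256}{17} \left(-15\right) = - \frac{3840}{17}$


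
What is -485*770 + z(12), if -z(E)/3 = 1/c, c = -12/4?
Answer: -373449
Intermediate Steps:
c = -3 (c = -12*1/4 = -3)
z(E) = 1 (z(E) = -3/(-3) = -3*(-1/3) = 1)
-485*770 + z(12) = -485*770 + 1 = -373450 + 1 = -373449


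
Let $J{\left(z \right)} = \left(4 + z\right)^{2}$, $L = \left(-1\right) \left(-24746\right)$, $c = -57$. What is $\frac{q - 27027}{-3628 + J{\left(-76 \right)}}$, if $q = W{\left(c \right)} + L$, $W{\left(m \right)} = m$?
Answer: $- \frac{1169}{778} \approx -1.5026$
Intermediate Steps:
$L = 24746$
$q = 24689$ ($q = -57 + 24746 = 24689$)
$\frac{q - 27027}{-3628 + J{\left(-76 \right)}} = \frac{24689 - 27027}{-3628 + \left(4 - 76\right)^{2}} = - \frac{2338}{-3628 + \left(-72\right)^{2}} = - \frac{2338}{-3628 + 5184} = - \frac{2338}{1556} = \left(-2338\right) \frac{1}{1556} = - \frac{1169}{778}$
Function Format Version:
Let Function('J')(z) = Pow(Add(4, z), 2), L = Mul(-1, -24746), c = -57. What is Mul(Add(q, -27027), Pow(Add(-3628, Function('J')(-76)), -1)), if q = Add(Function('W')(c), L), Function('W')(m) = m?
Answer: Rational(-1169, 778) ≈ -1.5026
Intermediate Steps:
L = 24746
q = 24689 (q = Add(-57, 24746) = 24689)
Mul(Add(q, -27027), Pow(Add(-3628, Function('J')(-76)), -1)) = Mul(Add(24689, -27027), Pow(Add(-3628, Pow(Add(4, -76), 2)), -1)) = Mul(-2338, Pow(Add(-3628, Pow(-72, 2)), -1)) = Mul(-2338, Pow(Add(-3628, 5184), -1)) = Mul(-2338, Pow(1556, -1)) = Mul(-2338, Rational(1, 1556)) = Rational(-1169, 778)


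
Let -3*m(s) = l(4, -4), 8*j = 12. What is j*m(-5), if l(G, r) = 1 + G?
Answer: -5/2 ≈ -2.5000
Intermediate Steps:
j = 3/2 (j = (⅛)*12 = 3/2 ≈ 1.5000)
m(s) = -5/3 (m(s) = -(1 + 4)/3 = -⅓*5 = -5/3)
j*m(-5) = (3/2)*(-5/3) = -5/2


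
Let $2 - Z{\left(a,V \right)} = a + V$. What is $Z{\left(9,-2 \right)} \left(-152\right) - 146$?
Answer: $614$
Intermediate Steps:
$Z{\left(a,V \right)} = 2 - V - a$ ($Z{\left(a,V \right)} = 2 - \left(a + V\right) = 2 - \left(V + a\right) = 2 - V - a$)
$Z{\left(9,-2 \right)} \left(-152\right) - 146 = \left(2 - -2 - 9\right) \left(-152\right) - 146 = \left(2 + 2 - 9\right) \left(-152\right) - 146 = \left(-5\right) \left(-152\right) - 146 = 760 - 146 = 614$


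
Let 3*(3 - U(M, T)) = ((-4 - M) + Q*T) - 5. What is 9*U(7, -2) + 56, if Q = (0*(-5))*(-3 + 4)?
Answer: 131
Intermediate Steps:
Q = 0 (Q = 0*1 = 0)
U(M, T) = 6 + M/3 (U(M, T) = 3 - (((-4 - M) + 0*T) - 5)/3 = 3 - (((-4 - M) + 0) - 5)/3 = 3 - ((-4 - M) - 5)/3 = 3 - (-9 - M)/3 = 3 + (3 + M/3) = 6 + M/3)
9*U(7, -2) + 56 = 9*(6 + (⅓)*7) + 56 = 9*(6 + 7/3) + 56 = 9*(25/3) + 56 = 75 + 56 = 131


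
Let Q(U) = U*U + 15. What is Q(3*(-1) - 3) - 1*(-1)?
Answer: 52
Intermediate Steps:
Q(U) = 15 + U² (Q(U) = U² + 15 = 15 + U²)
Q(3*(-1) - 3) - 1*(-1) = (15 + (3*(-1) - 3)²) - 1*(-1) = (15 + (-3 - 3)²) + 1 = (15 + (-6)²) + 1 = (15 + 36) + 1 = 51 + 1 = 52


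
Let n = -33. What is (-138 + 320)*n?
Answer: -6006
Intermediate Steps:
(-138 + 320)*n = (-138 + 320)*(-33) = 182*(-33) = -6006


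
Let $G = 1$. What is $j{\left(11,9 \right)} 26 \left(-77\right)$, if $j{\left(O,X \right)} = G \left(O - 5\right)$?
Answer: $-12012$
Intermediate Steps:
$j{\left(O,X \right)} = -5 + O$ ($j{\left(O,X \right)} = 1 \left(O - 5\right) = 1 \left(-5 + O\right) = -5 + O$)
$j{\left(11,9 \right)} 26 \left(-77\right) = \left(-5 + 11\right) 26 \left(-77\right) = 6 \cdot 26 \left(-77\right) = 156 \left(-77\right) = -12012$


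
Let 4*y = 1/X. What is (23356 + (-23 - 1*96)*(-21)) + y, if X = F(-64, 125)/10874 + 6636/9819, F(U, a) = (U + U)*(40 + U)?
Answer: 1763739579541/68215888 ≈ 25855.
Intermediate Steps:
F(U, a) = 2*U*(40 + U) (F(U, a) = (2*U)*(40 + U) = 2*U*(40 + U))
X = 17053972/17795301 (X = (2*(-64)*(40 - 64))/10874 + 6636/9819 = (2*(-64)*(-24))*(1/10874) + 6636*(1/9819) = 3072*(1/10874) + 2212/3273 = 1536/5437 + 2212/3273 = 17053972/17795301 ≈ 0.95834)
y = 17795301/68215888 (y = 1/(4*(17053972/17795301)) = (¼)*(17795301/17053972) = 17795301/68215888 ≈ 0.26087)
(23356 + (-23 - 1*96)*(-21)) + y = (23356 + (-23 - 1*96)*(-21)) + 17795301/68215888 = (23356 + (-23 - 96)*(-21)) + 17795301/68215888 = (23356 - 119*(-21)) + 17795301/68215888 = (23356 + 2499) + 17795301/68215888 = 25855 + 17795301/68215888 = 1763739579541/68215888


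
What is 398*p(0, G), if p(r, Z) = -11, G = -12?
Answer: -4378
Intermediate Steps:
398*p(0, G) = 398*(-11) = -4378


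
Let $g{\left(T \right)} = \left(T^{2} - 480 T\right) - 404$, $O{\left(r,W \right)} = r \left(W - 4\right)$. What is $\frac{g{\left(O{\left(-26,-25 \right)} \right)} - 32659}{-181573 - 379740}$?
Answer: $- \frac{173533}{561313} \approx -0.30916$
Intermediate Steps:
$O{\left(r,W \right)} = r \left(-4 + W\right)$
$g{\left(T \right)} = -404 + T^{2} - 480 T$
$\frac{g{\left(O{\left(-26,-25 \right)} \right)} - 32659}{-181573 - 379740} = \frac{\left(-404 + \left(- 26 \left(-4 - 25\right)\right)^{2} - 480 \left(- 26 \left(-4 - 25\right)\right)\right) - 32659}{-181573 - 379740} = \frac{\left(-404 + \left(\left(-26\right) \left(-29\right)\right)^{2} - 480 \left(\left(-26\right) \left(-29\right)\right)\right) - 32659}{-181573 - 379740} = \frac{\left(-404 + 754^{2} - 361920\right) - 32659}{-181573 - 379740} = \frac{\left(-404 + 568516 - 361920\right) - 32659}{-561313} = \left(206192 - 32659\right) \left(- \frac{1}{561313}\right) = 173533 \left(- \frac{1}{561313}\right) = - \frac{173533}{561313}$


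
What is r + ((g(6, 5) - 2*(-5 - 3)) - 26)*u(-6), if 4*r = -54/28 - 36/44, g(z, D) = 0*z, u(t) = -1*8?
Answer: 48857/616 ≈ 79.313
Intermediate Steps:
u(t) = -8
g(z, D) = 0
r = -423/616 (r = (-54/28 - 36/44)/4 = (-54*1/28 - 36*1/44)/4 = (-27/14 - 9/11)/4 = (¼)*(-423/154) = -423/616 ≈ -0.68669)
r + ((g(6, 5) - 2*(-5 - 3)) - 26)*u(-6) = -423/616 + ((0 - 2*(-5 - 3)) - 26)*(-8) = -423/616 + ((0 - 2*(-8)) - 26)*(-8) = -423/616 + ((0 + 16) - 26)*(-8) = -423/616 + (16 - 26)*(-8) = -423/616 - 10*(-8) = -423/616 + 80 = 48857/616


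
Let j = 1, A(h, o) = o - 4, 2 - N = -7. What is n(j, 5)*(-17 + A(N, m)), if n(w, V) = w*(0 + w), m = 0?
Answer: -21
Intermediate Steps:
N = 9 (N = 2 - 1*(-7) = 2 + 7 = 9)
A(h, o) = -4 + o
n(w, V) = w**2 (n(w, V) = w*w = w**2)
n(j, 5)*(-17 + A(N, m)) = 1**2*(-17 + (-4 + 0)) = 1*(-17 - 4) = 1*(-21) = -21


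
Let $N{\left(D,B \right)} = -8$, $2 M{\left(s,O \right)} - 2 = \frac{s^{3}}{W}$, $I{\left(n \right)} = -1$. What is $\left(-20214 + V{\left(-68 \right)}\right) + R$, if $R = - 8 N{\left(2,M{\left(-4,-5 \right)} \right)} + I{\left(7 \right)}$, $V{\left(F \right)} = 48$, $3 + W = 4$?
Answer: $-20103$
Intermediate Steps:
$W = 1$ ($W = -3 + 4 = 1$)
$M{\left(s,O \right)} = 1 + \frac{s^{3}}{2}$ ($M{\left(s,O \right)} = 1 + \frac{s^{3} \cdot 1^{-1}}{2} = 1 + \frac{s^{3} \cdot 1}{2} = 1 + \frac{s^{3}}{2}$)
$R = 63$ ($R = \left(-8\right) \left(-8\right) - 1 = 64 - 1 = 63$)
$\left(-20214 + V{\left(-68 \right)}\right) + R = \left(-20214 + 48\right) + 63 = -20166 + 63 = -20103$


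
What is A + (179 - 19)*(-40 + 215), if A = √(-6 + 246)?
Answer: 28000 + 4*√15 ≈ 28016.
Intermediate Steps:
A = 4*√15 (A = √240 = 4*√15 ≈ 15.492)
A + (179 - 19)*(-40 + 215) = 4*√15 + (179 - 19)*(-40 + 215) = 4*√15 + 160*175 = 4*√15 + 28000 = 28000 + 4*√15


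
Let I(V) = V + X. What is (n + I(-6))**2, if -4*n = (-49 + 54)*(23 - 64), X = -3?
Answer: 28561/16 ≈ 1785.1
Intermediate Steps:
I(V) = -3 + V (I(V) = V - 3 = -3 + V)
n = 205/4 (n = -(-49 + 54)*(23 - 64)/4 = -5*(-41)/4 = -1/4*(-205) = 205/4 ≈ 51.250)
(n + I(-6))**2 = (205/4 + (-3 - 6))**2 = (205/4 - 9)**2 = (169/4)**2 = 28561/16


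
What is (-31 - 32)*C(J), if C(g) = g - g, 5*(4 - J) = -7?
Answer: 0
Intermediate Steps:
J = 27/5 (J = 4 - 1/5*(-7) = 4 + 7/5 = 27/5 ≈ 5.4000)
C(g) = 0
(-31 - 32)*C(J) = (-31 - 32)*0 = -63*0 = 0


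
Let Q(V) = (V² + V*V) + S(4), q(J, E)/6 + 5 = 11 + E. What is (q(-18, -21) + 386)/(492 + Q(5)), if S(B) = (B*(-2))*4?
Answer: 148/255 ≈ 0.58039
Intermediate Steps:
q(J, E) = 36 + 6*E (q(J, E) = -30 + 6*(11 + E) = -30 + (66 + 6*E) = 36 + 6*E)
S(B) = -8*B (S(B) = -2*B*4 = -8*B)
Q(V) = -32 + 2*V² (Q(V) = (V² + V*V) - 8*4 = (V² + V²) - 32 = 2*V² - 32 = -32 + 2*V²)
(q(-18, -21) + 386)/(492 + Q(5)) = ((36 + 6*(-21)) + 386)/(492 + (-32 + 2*5²)) = ((36 - 126) + 386)/(492 + (-32 + 2*25)) = (-90 + 386)/(492 + (-32 + 50)) = 296/(492 + 18) = 296/510 = 296*(1/510) = 148/255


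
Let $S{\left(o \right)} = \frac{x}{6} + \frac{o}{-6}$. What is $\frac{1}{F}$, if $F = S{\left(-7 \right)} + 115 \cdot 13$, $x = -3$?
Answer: $\frac{3}{4487} \approx 0.0006686$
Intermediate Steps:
$S{\left(o \right)} = - \frac{1}{2} - \frac{o}{6}$ ($S{\left(o \right)} = - \frac{3}{6} + \frac{o}{-6} = \left(-3\right) \frac{1}{6} + o \left(- \frac{1}{6}\right) = - \frac{1}{2} - \frac{o}{6}$)
$F = \frac{4487}{3}$ ($F = \left(- \frac{1}{2} - - \frac{7}{6}\right) + 115 \cdot 13 = \left(- \frac{1}{2} + \frac{7}{6}\right) + 1495 = \frac{2}{3} + 1495 = \frac{4487}{3} \approx 1495.7$)
$\frac{1}{F} = \frac{1}{\frac{4487}{3}} = \frac{3}{4487}$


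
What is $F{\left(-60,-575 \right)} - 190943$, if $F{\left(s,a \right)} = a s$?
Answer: $-156443$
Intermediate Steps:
$F{\left(-60,-575 \right)} - 190943 = \left(-575\right) \left(-60\right) - 190943 = 34500 - 190943 = -156443$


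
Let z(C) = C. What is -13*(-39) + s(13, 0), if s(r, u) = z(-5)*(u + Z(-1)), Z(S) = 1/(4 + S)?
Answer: 1516/3 ≈ 505.33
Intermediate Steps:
s(r, u) = -5/3 - 5*u (s(r, u) = -5*(u + 1/(4 - 1)) = -5*(u + 1/3) = -5*(u + ⅓) = -5*(⅓ + u) = -5/3 - 5*u)
-13*(-39) + s(13, 0) = -13*(-39) + (-5/3 - 5*0) = 507 + (-5/3 + 0) = 507 - 5/3 = 1516/3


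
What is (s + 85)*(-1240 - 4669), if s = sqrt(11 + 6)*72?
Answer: -502265 - 425448*sqrt(17) ≈ -2.2564e+6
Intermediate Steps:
s = 72*sqrt(17) (s = sqrt(17)*72 = 72*sqrt(17) ≈ 296.86)
(s + 85)*(-1240 - 4669) = (72*sqrt(17) + 85)*(-1240 - 4669) = (85 + 72*sqrt(17))*(-5909) = -502265 - 425448*sqrt(17)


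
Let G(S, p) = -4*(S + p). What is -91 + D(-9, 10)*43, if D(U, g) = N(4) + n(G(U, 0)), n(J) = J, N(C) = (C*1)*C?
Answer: 2145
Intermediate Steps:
G(S, p) = -4*S - 4*p
N(C) = C² (N(C) = C*C = C²)
D(U, g) = 16 - 4*U (D(U, g) = 4² + (-4*U - 4*0) = 16 + (-4*U + 0) = 16 - 4*U)
-91 + D(-9, 10)*43 = -91 + (16 - 4*(-9))*43 = -91 + (16 + 36)*43 = -91 + 52*43 = -91 + 2236 = 2145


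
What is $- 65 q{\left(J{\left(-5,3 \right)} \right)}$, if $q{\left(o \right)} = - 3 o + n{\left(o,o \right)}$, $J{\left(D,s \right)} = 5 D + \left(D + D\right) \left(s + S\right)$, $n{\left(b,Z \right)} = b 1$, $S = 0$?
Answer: $-7150$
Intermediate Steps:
$n{\left(b,Z \right)} = b$
$J{\left(D,s \right)} = 5 D + 2 D s$ ($J{\left(D,s \right)} = 5 D + \left(D + D\right) \left(s + 0\right) = 5 D + 2 D s$)
$q{\left(o \right)} = - 2 o$ ($q{\left(o \right)} = - 3 o + o = - 2 o$)
$- 65 q{\left(J{\left(-5,3 \right)} \right)} = - 65 \left(- 2 \left(- 5 \left(5 + 2 \cdot 3\right)\right)\right) = - 65 \left(- 2 \left(- 5 \left(5 + 6\right)\right)\right) = - 65 \left(- 2 \left(\left(-5\right) 11\right)\right) = - 65 \left(\left(-2\right) \left(-55\right)\right) = \left(-65\right) 110 = -7150$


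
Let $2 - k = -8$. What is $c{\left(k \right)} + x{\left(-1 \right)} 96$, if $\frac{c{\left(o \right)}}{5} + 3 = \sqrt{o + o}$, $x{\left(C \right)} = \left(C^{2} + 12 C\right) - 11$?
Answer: $-2127 + 10 \sqrt{5} \approx -2104.6$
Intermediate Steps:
$k = 10$ ($k = 2 - -8 = 2 + 8 = 10$)
$x{\left(C \right)} = -11 + C^{2} + 12 C$
$c{\left(o \right)} = -15 + 5 \sqrt{2} \sqrt{o}$ ($c{\left(o \right)} = -15 + 5 \sqrt{o + o} = -15 + 5 \sqrt{2 o} = -15 + 5 \sqrt{2} \sqrt{o}$)
$c{\left(k \right)} + x{\left(-1 \right)} 96 = \left(-15 + 5 \sqrt{2} \sqrt{10}\right) + \left(-11 + \left(-1\right)^{2} + 12 \left(-1\right)\right) 96 = \left(-15 + 10 \sqrt{5}\right) + \left(-11 + 1 - 12\right) 96 = \left(-15 + 10 \sqrt{5}\right) - 2112 = -2127 + 10 \sqrt{5}$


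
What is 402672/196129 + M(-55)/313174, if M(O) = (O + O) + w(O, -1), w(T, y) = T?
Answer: 7416119979/3613088438 ≈ 2.0526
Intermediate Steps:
M(O) = 3*O (M(O) = (O + O) + O = 2*O + O = 3*O)
402672/196129 + M(-55)/313174 = 402672/196129 + (3*(-55))/313174 = 402672*(1/196129) - 165*1/313174 = 402672/196129 - 165/313174 = 7416119979/3613088438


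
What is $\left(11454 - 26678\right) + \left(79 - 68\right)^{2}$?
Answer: $-15103$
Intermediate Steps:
$\left(11454 - 26678\right) + \left(79 - 68\right)^{2} = -15224 + 11^{2} = -15224 + 121 = -15103$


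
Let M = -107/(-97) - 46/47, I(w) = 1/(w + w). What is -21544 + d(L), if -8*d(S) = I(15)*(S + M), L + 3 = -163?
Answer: -23571826813/1094160 ≈ -21543.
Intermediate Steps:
L = -166 (L = -3 - 163 = -166)
I(w) = 1/(2*w)
M = 567/4559 (M = -107*(-1/97) - 46*1/47 = 107/97 - 46/47 = 567/4559 ≈ 0.12437)
d(S) = -189/364720 - S/240 (d(S) = -(½)/15*(S + 567/4559)/8 = -(½)*(1/15)*(567/4559 + S)/8 = -(567/4559 + S)/240 = -(189/45590 + S/30)/8 = -189/364720 - S/240)
-21544 + d(L) = -21544 + (-189/364720 - 1/240*(-166)) = -21544 + (-189/364720 + 83/120) = -21544 + 756227/1094160 = -23571826813/1094160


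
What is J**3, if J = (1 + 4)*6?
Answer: 27000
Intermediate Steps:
J = 30 (J = 5*6 = 30)
J**3 = 30**3 = 27000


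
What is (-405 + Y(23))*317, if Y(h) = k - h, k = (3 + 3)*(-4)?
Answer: -143284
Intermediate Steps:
k = -24 (k = 6*(-4) = -24)
Y(h) = -24 - h
(-405 + Y(23))*317 = (-405 + (-24 - 1*23))*317 = (-405 + (-24 - 23))*317 = (-405 - 47)*317 = -452*317 = -143284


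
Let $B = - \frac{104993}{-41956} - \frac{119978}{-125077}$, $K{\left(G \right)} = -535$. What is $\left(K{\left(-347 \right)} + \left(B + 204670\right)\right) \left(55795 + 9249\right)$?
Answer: $\frac{17419818285613903789}{1311932653} \approx 1.3278 \cdot 10^{10}$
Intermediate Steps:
$B = \frac{18166006429}{5247730612}$ ($B = \left(-104993\right) \left(- \frac{1}{41956}\right) - - \frac{119978}{125077} = \frac{104993}{41956} + \frac{119978}{125077} = \frac{18166006429}{5247730612} \approx 3.4617$)
$\left(K{\left(-347 \right)} + \left(B + 204670\right)\right) \left(55795 + 9249\right) = \left(-535 + \left(\frac{18166006429}{5247730612} + 204670\right)\right) \left(55795 + 9249\right) = \left(-535 + \frac{1074071190364469}{5247730612}\right) 65044 = \frac{1071263654487049}{5247730612} \cdot 65044 = \frac{17419818285613903789}{1311932653}$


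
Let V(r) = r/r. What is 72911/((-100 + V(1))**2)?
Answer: 72911/9801 ≈ 7.4391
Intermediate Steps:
V(r) = 1
72911/((-100 + V(1))**2) = 72911/((-100 + 1)**2) = 72911/((-99)**2) = 72911/9801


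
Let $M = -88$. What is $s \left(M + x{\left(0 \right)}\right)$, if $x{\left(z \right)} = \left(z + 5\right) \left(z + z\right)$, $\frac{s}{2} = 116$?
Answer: $-20416$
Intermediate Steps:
$s = 232$ ($s = 2 \cdot 116 = 232$)
$x{\left(z \right)} = 2 z \left(5 + z\right)$ ($x{\left(z \right)} = \left(5 + z\right) 2 z = 2 z \left(5 + z\right)$)
$s \left(M + x{\left(0 \right)}\right) = 232 \left(-88 + 2 \cdot 0 \left(5 + 0\right)\right) = 232 \left(-88 + 2 \cdot 0 \cdot 5\right) = 232 \left(-88 + 0\right) = 232 \left(-88\right) = -20416$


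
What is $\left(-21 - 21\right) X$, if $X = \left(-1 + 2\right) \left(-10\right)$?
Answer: $420$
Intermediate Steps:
$X = -10$ ($X = 1 \left(-10\right) = -10$)
$\left(-21 - 21\right) X = \left(-21 - 21\right) \left(-10\right) = \left(-42\right) \left(-10\right) = 420$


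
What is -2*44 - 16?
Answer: -104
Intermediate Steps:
-2*44 - 16 = -88 - 16 = -104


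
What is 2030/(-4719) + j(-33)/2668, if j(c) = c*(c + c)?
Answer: 2430971/6295146 ≈ 0.38617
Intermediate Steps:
j(c) = 2*c**2 (j(c) = c*(2*c) = 2*c**2)
2030/(-4719) + j(-33)/2668 = 2030/(-4719) + (2*(-33)**2)/2668 = 2030*(-1/4719) + (2*1089)*(1/2668) = -2030/4719 + 2178*(1/2668) = -2030/4719 + 1089/1334 = 2430971/6295146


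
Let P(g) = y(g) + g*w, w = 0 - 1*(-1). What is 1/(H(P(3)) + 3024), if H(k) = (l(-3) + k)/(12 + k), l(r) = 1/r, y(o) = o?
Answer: 54/163313 ≈ 0.00033065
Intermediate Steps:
w = 1 (w = 0 + 1 = 1)
P(g) = 2*g (P(g) = g + g*1 = g + g = 2*g)
H(k) = (-⅓ + k)/(12 + k) (H(k) = (1/(-3) + k)/(12 + k) = (-⅓ + k)/(12 + k))
1/(H(P(3)) + 3024) = 1/((-⅓ + 2*3)/(12 + 2*3) + 3024) = 1/((-⅓ + 6)/(12 + 6) + 3024) = 1/((17/3)/18 + 3024) = 1/((1/18)*(17/3) + 3024) = 1/(17/54 + 3024) = 1/(163313/54) = 54/163313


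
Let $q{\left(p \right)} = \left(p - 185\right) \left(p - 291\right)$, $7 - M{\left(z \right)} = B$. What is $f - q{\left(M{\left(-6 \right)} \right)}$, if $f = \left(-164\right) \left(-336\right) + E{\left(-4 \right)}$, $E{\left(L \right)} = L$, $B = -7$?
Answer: $7733$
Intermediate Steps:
$M{\left(z \right)} = 14$ ($M{\left(z \right)} = 7 - -7 = 7 + 7 = 14$)
$f = 55100$ ($f = \left(-164\right) \left(-336\right) - 4 = 55104 - 4 = 55100$)
$q{\left(p \right)} = \left(-291 + p\right) \left(-185 + p\right)$ ($q{\left(p \right)} = \left(-185 + p\right) \left(-291 + p\right) = \left(-291 + p\right) \left(-185 + p\right)$)
$f - q{\left(M{\left(-6 \right)} \right)} = 55100 - \left(53835 + 14^{2} - 6664\right) = 55100 - \left(53835 + 196 - 6664\right) = 55100 - 47367 = 7733$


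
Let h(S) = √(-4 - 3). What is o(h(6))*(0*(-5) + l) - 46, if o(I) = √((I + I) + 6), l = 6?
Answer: -46 + 6*√(6 + 2*I*√7) ≈ -30.125 + 6.0*I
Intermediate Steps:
h(S) = I*√7 (h(S) = √(-7) = I*√7)
o(I) = √(6 + 2*I) (o(I) = √(2*I + 6) = √(6 + 2*I))
o(h(6))*(0*(-5) + l) - 46 = √(6 + 2*(I*√7))*(0*(-5) + 6) - 46 = √(6 + 2*I*√7)*(0 + 6) - 46 = √(6 + 2*I*√7)*6 - 46 = 6*√(6 + 2*I*√7) - 46 = -46 + 6*√(6 + 2*I*√7)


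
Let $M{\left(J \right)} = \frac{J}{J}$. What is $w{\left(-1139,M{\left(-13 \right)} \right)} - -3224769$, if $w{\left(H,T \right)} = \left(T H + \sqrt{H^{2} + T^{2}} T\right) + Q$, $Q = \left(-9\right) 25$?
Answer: $3223405 + \sqrt{1297322} \approx 3.2245 \cdot 10^{6}$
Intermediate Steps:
$Q = -225$
$M{\left(J \right)} = 1$
$w{\left(H,T \right)} = -225 + H T + T \sqrt{H^{2} + T^{2}}$ ($w{\left(H,T \right)} = \left(T H + \sqrt{H^{2} + T^{2}} T\right) - 225 = \left(H T + T \sqrt{H^{2} + T^{2}}\right) - 225 = -225 + H T + T \sqrt{H^{2} + T^{2}}$)
$w{\left(-1139,M{\left(-13 \right)} \right)} - -3224769 = \left(-225 - 1139 + 1 \sqrt{\left(-1139\right)^{2} + 1^{2}}\right) - -3224769 = \left(-225 - 1139 + 1 \sqrt{1297321 + 1}\right) + 3224769 = \left(-225 - 1139 + 1 \sqrt{1297322}\right) + 3224769 = \left(-225 - 1139 + \sqrt{1297322}\right) + 3224769 = \left(-1364 + \sqrt{1297322}\right) + 3224769 = 3223405 + \sqrt{1297322}$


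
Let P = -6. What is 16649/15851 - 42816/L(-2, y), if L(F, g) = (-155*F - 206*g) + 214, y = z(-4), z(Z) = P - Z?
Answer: -27628873/618189 ≈ -44.693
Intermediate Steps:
z(Z) = -6 - Z
y = -2 (y = -6 - 1*(-4) = -6 + 4 = -2)
L(F, g) = 214 - 206*g - 155*F (L(F, g) = (-206*g - 155*F) + 214 = 214 - 206*g - 155*F)
16649/15851 - 42816/L(-2, y) = 16649/15851 - 42816/(214 - 206*(-2) - 155*(-2)) = 16649*(1/15851) - 42816/(214 + 412 + 310) = 16649/15851 - 42816/936 = 16649/15851 - 42816*1/936 = 16649/15851 - 1784/39 = -27628873/618189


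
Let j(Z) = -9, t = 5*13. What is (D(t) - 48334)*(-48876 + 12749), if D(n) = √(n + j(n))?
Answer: 1746162418 - 72254*√14 ≈ 1.7459e+9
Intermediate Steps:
t = 65
D(n) = √(-9 + n) (D(n) = √(n - 9) = √(-9 + n))
(D(t) - 48334)*(-48876 + 12749) = (√(-9 + 65) - 48334)*(-48876 + 12749) = (√56 - 48334)*(-36127) = (2*√14 - 48334)*(-36127) = (-48334 + 2*√14)*(-36127) = 1746162418 - 72254*√14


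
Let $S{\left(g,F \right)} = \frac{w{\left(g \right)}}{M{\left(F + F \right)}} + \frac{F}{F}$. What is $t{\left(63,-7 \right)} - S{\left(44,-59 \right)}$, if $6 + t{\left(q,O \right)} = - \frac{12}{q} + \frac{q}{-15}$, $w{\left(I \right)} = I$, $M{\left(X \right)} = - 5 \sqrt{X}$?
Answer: $- \frac{1196}{105} - \frac{22 i \sqrt{118}}{295} \approx -11.39 - 0.81011 i$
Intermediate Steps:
$t{\left(q,O \right)} = -6 - \frac{12}{q} - \frac{q}{15}$ ($t{\left(q,O \right)} = -6 + \left(- \frac{12}{q} + \frac{q}{-15}\right) = -6 + \left(- \frac{12}{q} + q \left(- \frac{1}{15}\right)\right) = -6 - \left(\frac{12}{q} + \frac{q}{15}\right) = -6 - \frac{12}{q} - \frac{q}{15}$)
$S{\left(g,F \right)} = 1 - \frac{g \sqrt{2}}{10 \sqrt{F}}$ ($S{\left(g,F \right)} = \frac{g}{\left(-5\right) \sqrt{F + F}} + \frac{F}{F} = \frac{g}{\left(-5\right) \sqrt{2 F}} + 1 = \frac{g}{\left(-5\right) \sqrt{2} \sqrt{F}} + 1 = g \left(- \frac{\sqrt{2}}{10 \sqrt{F}}\right) + 1 = - \frac{g \sqrt{2}}{10 \sqrt{F}} + 1 = 1 - \frac{g \sqrt{2}}{10 \sqrt{F}}$)
$t{\left(63,-7 \right)} - S{\left(44,-59 \right)} = \left(-6 - \frac{12}{63} - \frac{21}{5}\right) - \left(1 - \frac{22 \sqrt{2}}{5 i \sqrt{59}}\right) = \left(-6 - \frac{4}{21} - \frac{21}{5}\right) - \left(1 - \frac{22 \sqrt{2} \left(- \frac{i \sqrt{59}}{59}\right)}{5}\right) = \left(-6 - \frac{4}{21} - \frac{21}{5}\right) - \left(1 + \frac{22 i \sqrt{118}}{295}\right) = - \frac{1091}{105} - \left(1 + \frac{22 i \sqrt{118}}{295}\right) = - \frac{1196}{105} - \frac{22 i \sqrt{118}}{295}$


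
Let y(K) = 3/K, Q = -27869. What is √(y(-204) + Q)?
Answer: I*√32216581/34 ≈ 166.94*I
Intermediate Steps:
√(y(-204) + Q) = √(3/(-204) - 27869) = √(3*(-1/204) - 27869) = √(-1/68 - 27869) = √(-1895093/68) = I*√32216581/34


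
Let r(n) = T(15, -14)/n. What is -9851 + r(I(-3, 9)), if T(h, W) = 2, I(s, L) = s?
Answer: -29555/3 ≈ -9851.7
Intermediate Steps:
r(n) = 2/n
-9851 + r(I(-3, 9)) = -9851 + 2/(-3) = -9851 + 2*(-1/3) = -9851 - 2/3 = -29555/3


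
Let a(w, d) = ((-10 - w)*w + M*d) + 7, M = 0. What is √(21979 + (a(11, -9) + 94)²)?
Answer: √38879 ≈ 197.18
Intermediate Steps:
a(w, d) = 7 + w*(-10 - w) (a(w, d) = ((-10 - w)*w + 0*d) + 7 = (w*(-10 - w) + 0) + 7 = w*(-10 - w) + 7 = 7 + w*(-10 - w))
√(21979 + (a(11, -9) + 94)²) = √(21979 + ((7 - 1*11² - 10*11) + 94)²) = √(21979 + ((7 - 1*121 - 110) + 94)²) = √(21979 + ((7 - 121 - 110) + 94)²) = √(21979 + (-224 + 94)²) = √(21979 + (-130)²) = √(21979 + 16900) = √38879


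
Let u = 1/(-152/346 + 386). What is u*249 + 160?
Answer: 3571799/22234 ≈ 160.65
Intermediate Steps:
u = 173/66702 (u = 1/(-152*1/346 + 386) = 1/(-76/173 + 386) = 1/(66702/173) = 173/66702 ≈ 0.0025936)
u*249 + 160 = (173/66702)*249 + 160 = 14359/22234 + 160 = 3571799/22234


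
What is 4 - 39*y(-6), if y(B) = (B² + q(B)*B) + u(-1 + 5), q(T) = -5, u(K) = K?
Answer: -2726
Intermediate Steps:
y(B) = 4 + B² - 5*B (y(B) = (B² - 5*B) + (-1 + 5) = (B² - 5*B) + 4 = 4 + B² - 5*B)
4 - 39*y(-6) = 4 - 39*(4 + (-6)² - 5*(-6)) = 4 - 39*(4 + 36 + 30) = 4 - 39*70 = 4 - 2730 = -2726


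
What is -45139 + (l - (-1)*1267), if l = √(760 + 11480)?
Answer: -43872 + 12*√85 ≈ -43761.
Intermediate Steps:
l = 12*√85 (l = √12240 = 12*√85 ≈ 110.63)
-45139 + (l - (-1)*1267) = -45139 + (12*√85 - (-1)*1267) = -45139 + (12*√85 - 1*(-1267)) = -45139 + (12*√85 + 1267) = -45139 + (1267 + 12*√85) = -43872 + 12*√85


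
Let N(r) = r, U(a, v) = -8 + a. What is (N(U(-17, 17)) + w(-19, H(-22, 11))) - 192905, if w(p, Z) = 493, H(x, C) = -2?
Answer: -192437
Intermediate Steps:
(N(U(-17, 17)) + w(-19, H(-22, 11))) - 192905 = ((-8 - 17) + 493) - 192905 = (-25 + 493) - 192905 = 468 - 192905 = -192437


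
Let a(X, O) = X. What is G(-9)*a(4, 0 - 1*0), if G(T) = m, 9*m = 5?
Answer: 20/9 ≈ 2.2222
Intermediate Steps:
m = 5/9 (m = (1/9)*5 = 5/9 ≈ 0.55556)
G(T) = 5/9
G(-9)*a(4, 0 - 1*0) = (5/9)*4 = 20/9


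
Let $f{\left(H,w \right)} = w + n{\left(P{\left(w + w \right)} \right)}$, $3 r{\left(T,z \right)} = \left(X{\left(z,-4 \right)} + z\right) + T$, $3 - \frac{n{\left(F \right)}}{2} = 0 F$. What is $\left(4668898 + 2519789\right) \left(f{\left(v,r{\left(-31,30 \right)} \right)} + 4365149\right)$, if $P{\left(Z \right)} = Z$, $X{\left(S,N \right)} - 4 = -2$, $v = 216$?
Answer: $31379735397714$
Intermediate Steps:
$X{\left(S,N \right)} = 2$ ($X{\left(S,N \right)} = 4 - 2 = 2$)
$n{\left(F \right)} = 6$ ($n{\left(F \right)} = 6 - 2 \cdot 0 F = 6 - 0 = 6 + 0 = 6$)
$r{\left(T,z \right)} = \frac{2}{3} + \frac{T}{3} + \frac{z}{3}$ ($r{\left(T,z \right)} = \frac{\left(2 + z\right) + T}{3} = \frac{2 + T + z}{3} = \frac{2}{3} + \frac{T}{3} + \frac{z}{3}$)
$f{\left(H,w \right)} = 6 + w$ ($f{\left(H,w \right)} = w + 6 = 6 + w$)
$\left(4668898 + 2519789\right) \left(f{\left(v,r{\left(-31,30 \right)} \right)} + 4365149\right) = \left(4668898 + 2519789\right) \left(\left(6 + \left(\frac{2}{3} + \frac{1}{3} \left(-31\right) + \frac{1}{3} \cdot 30\right)\right) + 4365149\right) = 7188687 \left(\left(6 + \left(\frac{2}{3} - \frac{31}{3} + 10\right)\right) + 4365149\right) = 7188687 \left(\left(6 + \frac{1}{3}\right) + 4365149\right) = 7188687 \left(\frac{19}{3} + 4365149\right) = 7188687 \cdot \frac{13095466}{3} = 31379735397714$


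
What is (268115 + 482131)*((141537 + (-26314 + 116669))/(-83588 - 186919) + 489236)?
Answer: 33096234695522320/90169 ≈ 3.6705e+11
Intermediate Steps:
(268115 + 482131)*((141537 + (-26314 + 116669))/(-83588 - 186919) + 489236) = 750246*((141537 + 90355)/(-270507) + 489236) = 750246*(231892*(-1/270507) + 489236) = 750246*(-231892/270507 + 489236) = 750246*(132341530760/270507) = 33096234695522320/90169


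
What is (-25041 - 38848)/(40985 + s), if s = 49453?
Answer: -63889/90438 ≈ -0.70644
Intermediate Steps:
(-25041 - 38848)/(40985 + s) = (-25041 - 38848)/(40985 + 49453) = -63889/90438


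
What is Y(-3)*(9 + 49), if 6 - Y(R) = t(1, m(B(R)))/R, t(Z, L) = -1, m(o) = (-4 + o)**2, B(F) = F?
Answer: 986/3 ≈ 328.67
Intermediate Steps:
Y(R) = 6 + 1/R (Y(R) = 6 - (-1)/R = 6 + 1/R)
Y(-3)*(9 + 49) = (6 + 1/(-3))*(9 + 49) = (6 - 1/3)*58 = (17/3)*58 = 986/3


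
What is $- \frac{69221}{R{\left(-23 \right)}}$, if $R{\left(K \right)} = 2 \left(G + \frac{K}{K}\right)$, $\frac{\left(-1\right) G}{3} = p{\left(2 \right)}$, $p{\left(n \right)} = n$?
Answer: $\frac{69221}{10} \approx 6922.1$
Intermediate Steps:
$G = -6$ ($G = \left(-3\right) 2 = -6$)
$R{\left(K \right)} = -10$ ($R{\left(K \right)} = 2 \left(-6 + \frac{K}{K}\right) = 2 \left(-6 + 1\right) = 2 \left(-5\right) = -10$)
$- \frac{69221}{R{\left(-23 \right)}} = - \frac{69221}{-10} = \left(-69221\right) \left(- \frac{1}{10}\right) = \frac{69221}{10}$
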